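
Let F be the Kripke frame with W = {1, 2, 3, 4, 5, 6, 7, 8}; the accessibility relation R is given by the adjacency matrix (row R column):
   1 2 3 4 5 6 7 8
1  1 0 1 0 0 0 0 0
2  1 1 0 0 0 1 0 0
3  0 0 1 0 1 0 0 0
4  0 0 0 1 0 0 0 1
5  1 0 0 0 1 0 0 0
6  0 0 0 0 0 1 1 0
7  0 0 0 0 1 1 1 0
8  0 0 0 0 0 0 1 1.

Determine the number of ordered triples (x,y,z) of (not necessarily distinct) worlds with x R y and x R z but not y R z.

12

Enumerating: (1,3,1), (2,1,2), (2,1,6), (2,6,1), (2,6,2), (3,5,3), (4,8,4), (5,1,5), (7,5,6), (7,5,7), (7,6,5), (8,7,8).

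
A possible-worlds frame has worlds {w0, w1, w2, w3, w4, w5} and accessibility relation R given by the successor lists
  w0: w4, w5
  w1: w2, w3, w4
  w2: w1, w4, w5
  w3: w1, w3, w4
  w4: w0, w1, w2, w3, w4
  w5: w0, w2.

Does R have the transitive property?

No

Transitive: no — w0 R w4 and w4 R w1, but not w0 R w1.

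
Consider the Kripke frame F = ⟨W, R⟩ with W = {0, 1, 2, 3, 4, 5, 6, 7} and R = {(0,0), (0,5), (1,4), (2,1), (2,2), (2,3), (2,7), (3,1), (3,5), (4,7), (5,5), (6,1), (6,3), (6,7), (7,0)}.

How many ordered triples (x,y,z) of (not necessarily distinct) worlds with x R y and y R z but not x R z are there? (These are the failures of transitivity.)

Enumerating: (1,4,7), (2,1,4), (2,3,5), (2,7,0), (3,1,4), (4,7,0), (6,1,4), (6,3,5), (6,7,0), (7,0,5).

10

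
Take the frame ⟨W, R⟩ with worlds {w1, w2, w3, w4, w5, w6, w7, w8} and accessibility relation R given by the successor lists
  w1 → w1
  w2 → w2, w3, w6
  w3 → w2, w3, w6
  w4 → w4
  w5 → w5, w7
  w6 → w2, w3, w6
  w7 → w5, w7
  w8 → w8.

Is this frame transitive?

Yes

Transitive: yes — every two-step R-path is closed by a direct edge.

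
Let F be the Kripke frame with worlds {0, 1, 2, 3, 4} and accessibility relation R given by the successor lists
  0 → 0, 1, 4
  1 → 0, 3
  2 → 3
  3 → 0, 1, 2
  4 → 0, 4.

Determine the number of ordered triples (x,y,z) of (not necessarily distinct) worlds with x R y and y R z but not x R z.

Enumerating: (0,1,3), (1,0,1), (1,0,4), (1,3,1), (1,3,2), (2,3,0), (2,3,1), (2,3,2), (3,0,4), (3,1,3), (3,2,3), (4,0,1).

12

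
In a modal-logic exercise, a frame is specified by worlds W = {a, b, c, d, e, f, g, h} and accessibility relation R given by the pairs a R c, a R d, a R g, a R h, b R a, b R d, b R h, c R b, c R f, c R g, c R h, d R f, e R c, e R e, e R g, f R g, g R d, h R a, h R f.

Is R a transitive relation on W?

Transitive: no — a R c and c R b, but not a R b.

No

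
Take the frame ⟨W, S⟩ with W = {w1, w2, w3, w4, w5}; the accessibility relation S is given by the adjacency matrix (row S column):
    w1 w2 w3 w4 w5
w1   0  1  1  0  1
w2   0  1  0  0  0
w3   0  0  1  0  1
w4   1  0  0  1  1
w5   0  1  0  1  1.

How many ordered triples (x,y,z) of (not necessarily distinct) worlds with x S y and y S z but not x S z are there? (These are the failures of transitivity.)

7

Enumerating: (w1,w5,w4), (w3,w5,w2), (w3,w5,w4), (w4,w1,w2), (w4,w1,w3), (w4,w5,w2), (w5,w4,w1).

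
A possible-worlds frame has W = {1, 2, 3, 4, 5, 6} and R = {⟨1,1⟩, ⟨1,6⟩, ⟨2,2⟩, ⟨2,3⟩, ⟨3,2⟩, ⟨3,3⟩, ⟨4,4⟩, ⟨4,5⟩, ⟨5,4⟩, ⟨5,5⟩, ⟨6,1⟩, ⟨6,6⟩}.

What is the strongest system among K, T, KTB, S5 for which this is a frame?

Reflexive (axiom T): yes — every world is R-related to itself.
Symmetric (axiom B): yes — every pair in R has its reverse in R.
Euclidean (axiom 5): yes — any two successors of a common world are R-related.
So F validates K, T, KTB, S5. The strongest is S5.

S5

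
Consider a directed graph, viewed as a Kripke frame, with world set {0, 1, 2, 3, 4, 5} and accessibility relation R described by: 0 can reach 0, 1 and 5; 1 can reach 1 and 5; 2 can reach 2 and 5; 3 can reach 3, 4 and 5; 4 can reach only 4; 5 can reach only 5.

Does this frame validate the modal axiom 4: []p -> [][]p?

Axiom 4 corresponds to the accessibility relation being transitive.
Transitive: yes — every two-step R-path is closed by a direct edge.

Yes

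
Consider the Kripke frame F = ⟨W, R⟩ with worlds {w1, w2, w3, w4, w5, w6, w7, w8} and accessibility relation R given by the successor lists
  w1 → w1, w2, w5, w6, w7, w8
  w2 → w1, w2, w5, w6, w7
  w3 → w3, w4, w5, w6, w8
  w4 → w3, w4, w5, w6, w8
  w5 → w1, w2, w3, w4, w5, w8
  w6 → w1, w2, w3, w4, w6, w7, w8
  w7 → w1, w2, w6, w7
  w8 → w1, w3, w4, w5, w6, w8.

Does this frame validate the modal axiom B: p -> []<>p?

Yes

By correspondence theory, B is valid on a frame iff R is symmetric.
Symmetric: yes — every pair in R has its reverse in R.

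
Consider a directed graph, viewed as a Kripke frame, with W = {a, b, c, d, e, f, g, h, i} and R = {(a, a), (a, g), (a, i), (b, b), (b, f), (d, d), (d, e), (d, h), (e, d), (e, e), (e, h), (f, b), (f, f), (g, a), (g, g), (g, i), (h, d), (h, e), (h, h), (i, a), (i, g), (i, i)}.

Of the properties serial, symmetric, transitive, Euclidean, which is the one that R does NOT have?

serial

Serial: no — c has no R-successor.
Symmetric: yes — every pair in R has its reverse in R.
Transitive: yes — every two-step R-path is closed by a direct edge.
Euclidean: yes — any two successors of a common world are R-related.
Only serial fails.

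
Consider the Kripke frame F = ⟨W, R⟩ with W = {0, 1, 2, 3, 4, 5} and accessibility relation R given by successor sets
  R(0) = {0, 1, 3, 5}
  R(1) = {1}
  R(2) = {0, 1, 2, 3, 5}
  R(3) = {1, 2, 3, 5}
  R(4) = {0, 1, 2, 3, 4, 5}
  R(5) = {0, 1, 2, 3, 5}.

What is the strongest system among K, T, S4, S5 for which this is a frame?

T

Reflexive (axiom T): yes — every world is R-related to itself.
Transitive (axiom 4): no — 0 R 3 and 3 R 2, but not 0 R 2.
Euclidean (axiom 5): no — 0 R 1 and 0 R 3, but not 1 R 3.
So F validates K, T; S4 would additionally require R to be transitive. The strongest is T.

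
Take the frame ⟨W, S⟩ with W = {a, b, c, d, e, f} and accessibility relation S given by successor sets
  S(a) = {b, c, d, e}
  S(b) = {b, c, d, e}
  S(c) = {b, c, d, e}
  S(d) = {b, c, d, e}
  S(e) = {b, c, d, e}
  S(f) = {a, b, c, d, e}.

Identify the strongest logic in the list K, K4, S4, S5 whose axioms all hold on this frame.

Transitive (axiom 4): yes — every two-step S-path is closed by a direct edge.
Reflexive (axiom T): no — a is not related to itself.
Euclidean (axiom 5): no — f S b and f S a, but not b S a.
So F validates K, K4; S4 would additionally require S to be reflexive. The strongest is K4.

K4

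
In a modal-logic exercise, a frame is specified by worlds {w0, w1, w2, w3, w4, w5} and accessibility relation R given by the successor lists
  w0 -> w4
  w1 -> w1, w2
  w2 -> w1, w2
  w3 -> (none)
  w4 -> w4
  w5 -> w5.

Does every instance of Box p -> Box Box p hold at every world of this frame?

Axiom 4 corresponds to the accessibility relation being transitive.
Transitive: yes — every two-step R-path is closed by a direct edge.

Yes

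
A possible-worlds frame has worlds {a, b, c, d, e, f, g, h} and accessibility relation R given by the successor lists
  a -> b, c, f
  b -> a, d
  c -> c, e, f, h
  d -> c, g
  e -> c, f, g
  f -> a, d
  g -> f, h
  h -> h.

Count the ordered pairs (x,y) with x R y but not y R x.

Enumerating: (a,c), (b,d), (c,f), (c,h), (d,c), (d,g), (e,f), (e,g), (f,d), (g,f), (g,h).

11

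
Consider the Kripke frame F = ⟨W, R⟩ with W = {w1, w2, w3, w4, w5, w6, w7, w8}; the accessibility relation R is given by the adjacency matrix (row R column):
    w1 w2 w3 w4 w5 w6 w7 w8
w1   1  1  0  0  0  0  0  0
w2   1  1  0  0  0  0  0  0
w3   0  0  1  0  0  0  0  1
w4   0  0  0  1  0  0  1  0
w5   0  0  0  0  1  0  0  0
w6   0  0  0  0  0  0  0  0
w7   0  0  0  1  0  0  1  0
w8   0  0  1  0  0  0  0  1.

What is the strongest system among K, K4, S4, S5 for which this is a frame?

K4

Transitive (axiom 4): yes — every two-step R-path is closed by a direct edge.
Reflexive (axiom T): no — w6 is not related to itself.
Euclidean (axiom 5): yes — any two successors of a common world are R-related.
So F validates K, K4; S4 would additionally require R to be reflexive. The strongest is K4.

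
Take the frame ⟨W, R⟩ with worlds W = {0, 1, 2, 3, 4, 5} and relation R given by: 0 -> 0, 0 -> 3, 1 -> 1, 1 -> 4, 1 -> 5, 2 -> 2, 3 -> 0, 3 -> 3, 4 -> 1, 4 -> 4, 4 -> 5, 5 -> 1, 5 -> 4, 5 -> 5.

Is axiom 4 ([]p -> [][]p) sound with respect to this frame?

Yes

By correspondence theory, 4 is valid on a frame iff R is transitive.
Transitive: yes — every two-step R-path is closed by a direct edge.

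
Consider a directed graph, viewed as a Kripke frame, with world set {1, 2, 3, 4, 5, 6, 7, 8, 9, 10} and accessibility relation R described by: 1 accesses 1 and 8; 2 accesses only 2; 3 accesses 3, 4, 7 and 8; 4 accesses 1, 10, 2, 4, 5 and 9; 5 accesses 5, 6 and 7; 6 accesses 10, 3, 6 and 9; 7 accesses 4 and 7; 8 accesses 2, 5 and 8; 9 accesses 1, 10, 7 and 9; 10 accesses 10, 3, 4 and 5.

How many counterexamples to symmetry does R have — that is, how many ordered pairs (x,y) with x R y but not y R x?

Enumerating: (1,8), (10,3), (10,5), (3,4), (3,7), (3,8), (4,1), (4,2), (4,5), (4,9), (5,6), (5,7), … and 9 more.
Total: 21.

21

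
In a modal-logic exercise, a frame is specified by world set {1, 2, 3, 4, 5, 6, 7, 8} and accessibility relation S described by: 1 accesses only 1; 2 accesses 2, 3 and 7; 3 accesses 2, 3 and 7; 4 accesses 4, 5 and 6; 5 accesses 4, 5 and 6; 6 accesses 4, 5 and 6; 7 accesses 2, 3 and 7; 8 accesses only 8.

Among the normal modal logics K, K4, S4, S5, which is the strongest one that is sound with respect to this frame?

Transitive (axiom 4): yes — every two-step S-path is closed by a direct edge.
Reflexive (axiom T): yes — every world is S-related to itself.
Euclidean (axiom 5): yes — any two successors of a common world are S-related.
So F validates K, K4, S4, S5. The strongest is S5.

S5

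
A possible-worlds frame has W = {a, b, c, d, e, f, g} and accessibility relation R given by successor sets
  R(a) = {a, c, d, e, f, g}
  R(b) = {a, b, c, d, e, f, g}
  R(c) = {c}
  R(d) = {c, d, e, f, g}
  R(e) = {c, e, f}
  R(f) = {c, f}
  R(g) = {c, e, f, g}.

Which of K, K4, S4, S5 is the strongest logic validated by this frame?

Transitive (axiom 4): yes — every two-step R-path is closed by a direct edge.
Reflexive (axiom T): yes — every world is R-related to itself.
Euclidean (axiom 5): no — a R c and a R d, but not c R d.
So F validates K, K4, S4; S5 would additionally require R to be Euclidean. The strongest is S4.

S4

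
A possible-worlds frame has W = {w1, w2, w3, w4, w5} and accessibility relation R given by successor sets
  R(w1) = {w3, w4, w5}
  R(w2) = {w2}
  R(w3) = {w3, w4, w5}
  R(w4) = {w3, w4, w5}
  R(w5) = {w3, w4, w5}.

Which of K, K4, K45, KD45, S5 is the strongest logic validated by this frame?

Transitive (axiom 4): yes — every two-step R-path is closed by a direct edge.
Euclidean (axiom 5): yes — any two successors of a common world are R-related.
Serial (axiom D): yes — every world has a successor (e.g. w1 R w3).
Reflexive (axiom T): no — w1 is not related to itself.
So F validates K, K4, K45, KD45; S5 would additionally require R to be reflexive. The strongest is KD45.

KD45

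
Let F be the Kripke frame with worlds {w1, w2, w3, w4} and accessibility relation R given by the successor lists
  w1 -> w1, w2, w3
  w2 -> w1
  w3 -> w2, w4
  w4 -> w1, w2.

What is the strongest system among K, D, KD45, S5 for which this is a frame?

Serial (axiom D): yes — every world has a successor (e.g. w1 R w1).
Euclidean (axiom 5): no — w1 R w2 and w1 R w3, but not w2 R w3.
Transitive (axiom 4): no — w1 R w3 and w3 R w4, but not w1 R w4.
Reflexive (axiom T): no — w2 is not related to itself.
So F validates K, D; KD45 would additionally require R to be Euclidean and transitive. The strongest is D.

D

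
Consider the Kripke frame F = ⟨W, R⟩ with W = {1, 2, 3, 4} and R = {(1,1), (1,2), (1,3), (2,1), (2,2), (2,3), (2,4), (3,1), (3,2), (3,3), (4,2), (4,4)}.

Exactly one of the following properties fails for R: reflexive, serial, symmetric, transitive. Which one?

transitive

Reflexive: yes — every world is R-related to itself.
Serial: yes — every world has a successor (e.g. 1 R 1).
Symmetric: yes — every pair in R has its reverse in R.
Transitive: no — 1 R 2 and 2 R 4, but not 1 R 4.
Only transitive fails.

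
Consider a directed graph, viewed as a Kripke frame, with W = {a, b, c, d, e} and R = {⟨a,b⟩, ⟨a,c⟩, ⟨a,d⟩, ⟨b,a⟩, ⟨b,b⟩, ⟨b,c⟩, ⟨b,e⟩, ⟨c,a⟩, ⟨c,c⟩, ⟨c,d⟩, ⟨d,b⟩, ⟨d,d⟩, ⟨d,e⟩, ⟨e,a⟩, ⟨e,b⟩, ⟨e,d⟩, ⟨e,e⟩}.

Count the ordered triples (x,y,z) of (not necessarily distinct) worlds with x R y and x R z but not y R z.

Enumerating: (a,b,d), (a,c,b), (a,d,c), (b,a,a), (b,a,e), (b,c,b), (b,c,e), (b,e,c), (c,a,a), (c,d,a), (c,d,c), (d,b,d), (e,a,a), (e,a,e), (e,b,d), (e,d,a).

16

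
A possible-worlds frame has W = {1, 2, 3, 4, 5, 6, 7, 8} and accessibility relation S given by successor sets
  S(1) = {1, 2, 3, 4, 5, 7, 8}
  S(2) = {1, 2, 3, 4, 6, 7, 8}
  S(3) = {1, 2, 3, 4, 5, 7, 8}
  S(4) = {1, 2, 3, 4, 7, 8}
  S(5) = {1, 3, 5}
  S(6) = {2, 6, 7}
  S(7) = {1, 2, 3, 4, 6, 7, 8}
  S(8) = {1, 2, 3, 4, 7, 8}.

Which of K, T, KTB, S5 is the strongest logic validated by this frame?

Reflexive (axiom T): yes — every world is S-related to itself.
Symmetric (axiom B): yes — every pair in S has its reverse in S.
Euclidean (axiom 5): no — 1 S 2 and 1 S 5, but not 2 S 5.
So F validates K, T, KTB; S5 would additionally require S to be Euclidean. The strongest is KTB.

KTB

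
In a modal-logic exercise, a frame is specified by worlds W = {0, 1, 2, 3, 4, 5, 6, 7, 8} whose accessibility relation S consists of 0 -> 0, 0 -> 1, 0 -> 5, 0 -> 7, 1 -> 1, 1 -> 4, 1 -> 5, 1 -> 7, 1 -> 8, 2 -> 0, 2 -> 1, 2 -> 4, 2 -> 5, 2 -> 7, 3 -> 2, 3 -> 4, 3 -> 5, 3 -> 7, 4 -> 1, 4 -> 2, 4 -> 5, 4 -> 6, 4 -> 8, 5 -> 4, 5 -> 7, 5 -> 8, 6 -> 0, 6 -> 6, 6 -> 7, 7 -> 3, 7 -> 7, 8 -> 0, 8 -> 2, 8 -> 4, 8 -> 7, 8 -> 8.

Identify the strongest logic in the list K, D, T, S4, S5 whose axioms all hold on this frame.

Serial (axiom D): yes — every world has a successor (e.g. 0 S 0).
Reflexive (axiom T): no — 2 is not related to itself.
Transitive (axiom 4): no — 0 S 1 and 1 S 4, but not 0 S 4.
Euclidean (axiom 5): no — 0 S 5 and 0 S 1, but not 5 S 1.
So F validates K, D; T would additionally require S to be reflexive. The strongest is D.

D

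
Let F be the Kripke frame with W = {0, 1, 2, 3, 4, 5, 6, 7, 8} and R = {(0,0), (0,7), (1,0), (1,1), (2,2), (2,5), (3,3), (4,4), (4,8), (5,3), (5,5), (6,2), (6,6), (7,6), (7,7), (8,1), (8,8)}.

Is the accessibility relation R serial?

Yes

Serial: yes — every world has a successor (e.g. 0 R 0).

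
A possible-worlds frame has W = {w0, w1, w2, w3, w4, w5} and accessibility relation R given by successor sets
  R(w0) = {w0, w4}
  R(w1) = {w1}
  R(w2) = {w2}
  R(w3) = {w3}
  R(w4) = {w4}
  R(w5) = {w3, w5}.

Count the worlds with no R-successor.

0

R is serial; there are no such worlds.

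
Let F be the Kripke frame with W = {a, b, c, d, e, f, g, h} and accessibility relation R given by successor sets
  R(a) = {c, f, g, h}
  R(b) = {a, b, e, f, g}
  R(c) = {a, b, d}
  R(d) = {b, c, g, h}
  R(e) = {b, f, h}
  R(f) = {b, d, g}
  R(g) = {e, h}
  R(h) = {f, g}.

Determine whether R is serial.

Yes

Serial: yes — every world has a successor (e.g. a R c).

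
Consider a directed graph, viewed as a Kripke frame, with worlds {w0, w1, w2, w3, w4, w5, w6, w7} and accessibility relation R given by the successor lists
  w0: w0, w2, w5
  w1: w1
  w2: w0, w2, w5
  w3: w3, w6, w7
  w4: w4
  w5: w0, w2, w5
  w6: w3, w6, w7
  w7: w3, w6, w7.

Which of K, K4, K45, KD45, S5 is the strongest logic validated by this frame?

Transitive (axiom 4): yes — every two-step R-path is closed by a direct edge.
Euclidean (axiom 5): yes — any two successors of a common world are R-related.
Serial (axiom D): yes — every world has a successor (e.g. w0 R w0).
Reflexive (axiom T): yes — every world is R-related to itself.
So F validates K, K4, K45, KD45, S5. The strongest is S5.

S5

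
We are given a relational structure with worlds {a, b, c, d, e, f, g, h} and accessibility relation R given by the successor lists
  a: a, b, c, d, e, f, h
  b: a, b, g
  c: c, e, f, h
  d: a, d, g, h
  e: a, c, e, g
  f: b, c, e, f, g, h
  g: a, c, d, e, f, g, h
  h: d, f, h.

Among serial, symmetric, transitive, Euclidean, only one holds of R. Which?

Serial: yes — every world has a successor (e.g. a R a).
Symmetric: no — a R c but not c R a.
Transitive: no — a R b and b R g, but not a R g.
Euclidean: no — a R b and a R c, but not b R c.
Only serial holds.

serial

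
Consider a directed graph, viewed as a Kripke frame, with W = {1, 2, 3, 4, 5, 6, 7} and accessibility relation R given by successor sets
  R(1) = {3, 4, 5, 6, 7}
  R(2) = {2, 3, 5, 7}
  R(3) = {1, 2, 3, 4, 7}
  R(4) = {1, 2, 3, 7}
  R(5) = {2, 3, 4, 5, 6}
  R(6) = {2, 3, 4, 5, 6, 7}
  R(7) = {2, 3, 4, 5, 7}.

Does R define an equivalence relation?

No

Reflexive: no — 1 is not related to itself.
Symmetric: no — 1 R 5 but not 5 R 1.
Transitive: no — 1 R 3 and 3 R 2, but not 1 R 2.
So R is not an equivalence relation.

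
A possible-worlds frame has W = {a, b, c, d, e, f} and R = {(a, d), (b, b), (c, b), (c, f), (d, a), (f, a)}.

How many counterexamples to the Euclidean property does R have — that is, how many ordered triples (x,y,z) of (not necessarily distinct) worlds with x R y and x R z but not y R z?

Enumerating: (a,d,d), (c,b,f), (c,f,b), (c,f,f), (d,a,a), (f,a,a).

6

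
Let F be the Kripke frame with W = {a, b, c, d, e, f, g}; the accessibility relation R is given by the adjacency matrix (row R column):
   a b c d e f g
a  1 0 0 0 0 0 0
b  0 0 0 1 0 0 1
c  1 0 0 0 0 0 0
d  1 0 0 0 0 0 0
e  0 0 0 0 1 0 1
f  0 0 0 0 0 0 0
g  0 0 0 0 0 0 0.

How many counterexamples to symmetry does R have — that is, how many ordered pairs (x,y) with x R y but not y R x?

Enumerating: (b,d), (b,g), (c,a), (d,a), (e,g).

5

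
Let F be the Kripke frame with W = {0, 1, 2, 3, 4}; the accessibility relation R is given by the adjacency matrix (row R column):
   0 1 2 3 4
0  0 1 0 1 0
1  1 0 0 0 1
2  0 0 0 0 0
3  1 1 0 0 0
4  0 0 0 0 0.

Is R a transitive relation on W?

No

Transitive: no — 0 R 1 and 1 R 4, but not 0 R 4.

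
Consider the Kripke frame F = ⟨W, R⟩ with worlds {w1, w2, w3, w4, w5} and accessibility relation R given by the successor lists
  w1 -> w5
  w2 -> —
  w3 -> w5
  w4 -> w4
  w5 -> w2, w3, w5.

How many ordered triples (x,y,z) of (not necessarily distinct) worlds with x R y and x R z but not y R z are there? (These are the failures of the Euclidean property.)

5

Enumerating: (w5,w2,w2), (w5,w2,w3), (w5,w2,w5), (w5,w3,w2), (w5,w3,w3).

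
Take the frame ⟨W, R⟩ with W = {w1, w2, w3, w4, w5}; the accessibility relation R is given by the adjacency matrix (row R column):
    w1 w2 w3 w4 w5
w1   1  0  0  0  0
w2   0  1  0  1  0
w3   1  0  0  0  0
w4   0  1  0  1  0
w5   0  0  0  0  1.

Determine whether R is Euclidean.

Yes

Euclidean: yes — any two successors of a common world are R-related.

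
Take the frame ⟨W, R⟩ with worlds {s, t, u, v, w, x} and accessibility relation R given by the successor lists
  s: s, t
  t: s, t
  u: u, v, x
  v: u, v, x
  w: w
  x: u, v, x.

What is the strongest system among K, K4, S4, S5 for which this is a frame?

Transitive (axiom 4): yes — every two-step R-path is closed by a direct edge.
Reflexive (axiom T): yes — every world is R-related to itself.
Euclidean (axiom 5): yes — any two successors of a common world are R-related.
So F validates K, K4, S4, S5. The strongest is S5.

S5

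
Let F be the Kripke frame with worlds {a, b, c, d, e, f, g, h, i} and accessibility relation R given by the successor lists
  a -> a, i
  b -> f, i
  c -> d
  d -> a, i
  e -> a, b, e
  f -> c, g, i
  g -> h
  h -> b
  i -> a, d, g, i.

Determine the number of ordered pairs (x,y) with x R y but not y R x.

Enumerating: (b,f), (b,i), (c,d), (d,a), (e,a), (e,b), (f,c), (f,g), (f,i), (g,h), (h,b), (i,g).

12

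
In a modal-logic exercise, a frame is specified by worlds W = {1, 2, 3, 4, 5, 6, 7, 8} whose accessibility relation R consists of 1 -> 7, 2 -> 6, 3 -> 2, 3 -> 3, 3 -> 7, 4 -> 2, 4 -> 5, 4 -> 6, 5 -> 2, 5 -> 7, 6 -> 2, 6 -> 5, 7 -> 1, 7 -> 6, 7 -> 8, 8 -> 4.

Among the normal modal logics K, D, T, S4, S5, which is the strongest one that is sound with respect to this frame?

D

Serial (axiom D): yes — every world has a successor (e.g. 1 R 7).
Reflexive (axiom T): no — 1 is not related to itself.
Transitive (axiom 4): no — 1 R 7 and 7 R 6, but not 1 R 6.
Euclidean (axiom 5): no — 3 R 2 and 3 R 7, but not 2 R 7.
So F validates K, D; T would additionally require R to be reflexive. The strongest is D.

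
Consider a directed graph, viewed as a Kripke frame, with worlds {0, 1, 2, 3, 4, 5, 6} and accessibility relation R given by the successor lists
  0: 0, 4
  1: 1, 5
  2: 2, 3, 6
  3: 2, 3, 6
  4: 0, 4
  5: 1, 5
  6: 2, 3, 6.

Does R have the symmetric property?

Symmetric: yes — every pair in R has its reverse in R.

Yes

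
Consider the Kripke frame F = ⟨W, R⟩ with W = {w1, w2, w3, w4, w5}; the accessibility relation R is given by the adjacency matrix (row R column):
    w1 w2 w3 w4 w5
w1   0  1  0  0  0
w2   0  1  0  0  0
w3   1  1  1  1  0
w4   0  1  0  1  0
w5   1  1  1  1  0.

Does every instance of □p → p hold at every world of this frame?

No

The schema T characterises exactly the reflexive frames.
Reflexive: no — w1 is not related to itself.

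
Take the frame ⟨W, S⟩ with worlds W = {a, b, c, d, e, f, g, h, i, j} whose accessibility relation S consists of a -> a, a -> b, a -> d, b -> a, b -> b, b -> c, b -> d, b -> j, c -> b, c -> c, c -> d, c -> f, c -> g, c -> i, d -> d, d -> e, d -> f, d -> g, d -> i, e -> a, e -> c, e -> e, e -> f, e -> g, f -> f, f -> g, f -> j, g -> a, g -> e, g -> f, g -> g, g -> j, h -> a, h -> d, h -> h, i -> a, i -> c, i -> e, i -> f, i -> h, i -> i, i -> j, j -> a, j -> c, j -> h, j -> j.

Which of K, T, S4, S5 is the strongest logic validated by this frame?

Reflexive (axiom T): yes — every world is S-related to itself.
Transitive (axiom 4): no — a S b and b S c, but not a S c.
Euclidean (axiom 5): no — a S d and a S b, but not d S b.
So F validates K, T; S4 would additionally require S to be transitive. The strongest is T.

T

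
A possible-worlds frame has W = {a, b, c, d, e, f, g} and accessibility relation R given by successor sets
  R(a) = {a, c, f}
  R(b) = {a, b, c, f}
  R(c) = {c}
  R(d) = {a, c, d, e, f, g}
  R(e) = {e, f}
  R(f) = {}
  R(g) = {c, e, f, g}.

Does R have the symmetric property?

Symmetric: no — a R c but not c R a.

No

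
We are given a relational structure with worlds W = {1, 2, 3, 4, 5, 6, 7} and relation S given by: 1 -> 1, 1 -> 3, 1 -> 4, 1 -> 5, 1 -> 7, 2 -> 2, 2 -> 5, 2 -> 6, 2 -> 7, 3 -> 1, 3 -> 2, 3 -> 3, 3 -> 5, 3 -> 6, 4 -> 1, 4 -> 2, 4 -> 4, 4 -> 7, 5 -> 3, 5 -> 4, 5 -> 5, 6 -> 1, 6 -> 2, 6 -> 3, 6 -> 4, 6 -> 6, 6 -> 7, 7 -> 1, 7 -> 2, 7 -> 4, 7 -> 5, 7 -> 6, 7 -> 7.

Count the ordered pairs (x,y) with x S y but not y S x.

Enumerating: (1,5), (2,5), (3,2), (4,2), (5,4), (6,1), (6,4), (7,5).

8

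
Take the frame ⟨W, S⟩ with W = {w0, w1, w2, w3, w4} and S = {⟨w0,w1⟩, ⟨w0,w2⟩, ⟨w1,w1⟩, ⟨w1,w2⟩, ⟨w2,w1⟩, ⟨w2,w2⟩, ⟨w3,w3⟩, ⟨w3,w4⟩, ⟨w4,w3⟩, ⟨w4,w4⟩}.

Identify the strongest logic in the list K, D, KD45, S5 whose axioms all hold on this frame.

KD45

Serial (axiom D): yes — every world has a successor (e.g. w0 S w1).
Euclidean (axiom 5): yes — any two successors of a common world are S-related.
Transitive (axiom 4): yes — every two-step S-path is closed by a direct edge.
Reflexive (axiom T): no — w0 is not related to itself.
So F validates K, D, KD45; S5 would additionally require S to be reflexive. The strongest is KD45.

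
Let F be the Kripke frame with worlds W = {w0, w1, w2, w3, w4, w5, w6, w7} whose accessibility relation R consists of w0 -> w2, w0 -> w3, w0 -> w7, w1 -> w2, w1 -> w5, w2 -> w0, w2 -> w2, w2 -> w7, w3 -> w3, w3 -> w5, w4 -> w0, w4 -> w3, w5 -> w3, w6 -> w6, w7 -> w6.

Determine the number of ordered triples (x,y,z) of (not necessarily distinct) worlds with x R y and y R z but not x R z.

Enumerating: (w0,w2,w0), (w0,w3,w5), (w0,w7,w6), (w1,w2,w0), (w1,w2,w7), (w1,w5,w3), (w2,w0,w3), (w2,w7,w6), (w4,w0,w2), (w4,w0,w7), (w4,w3,w5), (w5,w3,w5).

12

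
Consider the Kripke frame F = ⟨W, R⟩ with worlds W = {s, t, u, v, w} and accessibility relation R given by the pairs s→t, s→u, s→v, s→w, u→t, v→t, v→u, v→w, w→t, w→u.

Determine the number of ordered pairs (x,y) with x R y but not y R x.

10

Enumerating: (s,t), (s,u), (s,v), (s,w), (u,t), (v,t), (v,u), (v,w), (w,t), (w,u).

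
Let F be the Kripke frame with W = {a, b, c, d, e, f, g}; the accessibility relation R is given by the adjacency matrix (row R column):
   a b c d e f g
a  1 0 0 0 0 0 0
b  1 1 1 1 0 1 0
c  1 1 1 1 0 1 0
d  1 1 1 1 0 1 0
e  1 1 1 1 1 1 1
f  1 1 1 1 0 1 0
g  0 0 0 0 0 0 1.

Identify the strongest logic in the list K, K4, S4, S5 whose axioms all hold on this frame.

S4

Transitive (axiom 4): yes — every two-step R-path is closed by a direct edge.
Reflexive (axiom T): yes — every world is R-related to itself.
Euclidean (axiom 5): no — b R a and b R c, but not a R c.
So F validates K, K4, S4; S5 would additionally require R to be Euclidean. The strongest is S4.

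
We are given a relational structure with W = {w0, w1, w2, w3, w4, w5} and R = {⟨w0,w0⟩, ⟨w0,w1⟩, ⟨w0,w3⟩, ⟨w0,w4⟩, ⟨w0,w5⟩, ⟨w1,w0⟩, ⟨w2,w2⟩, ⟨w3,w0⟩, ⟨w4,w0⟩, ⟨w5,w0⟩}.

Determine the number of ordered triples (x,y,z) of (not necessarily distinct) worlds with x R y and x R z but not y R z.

Enumerating: (w0,w1,w1), (w0,w1,w3), (w0,w1,w4), (w0,w1,w5), (w0,w3,w1), (w0,w3,w3), (w0,w3,w4), (w0,w3,w5), (w0,w4,w1), (w0,w4,w3), (w0,w4,w4), (w0,w4,w5), (w0,w5,w1), (w0,w5,w3), (w0,w5,w4), (w0,w5,w5).

16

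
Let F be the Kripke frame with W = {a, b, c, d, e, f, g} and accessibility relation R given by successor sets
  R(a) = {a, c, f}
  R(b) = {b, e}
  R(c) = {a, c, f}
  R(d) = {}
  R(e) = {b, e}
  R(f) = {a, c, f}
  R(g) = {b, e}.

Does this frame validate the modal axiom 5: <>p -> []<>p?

Axiom 5 corresponds to the accessibility relation being Euclidean.
Euclidean: yes — any two successors of a common world are R-related.

Yes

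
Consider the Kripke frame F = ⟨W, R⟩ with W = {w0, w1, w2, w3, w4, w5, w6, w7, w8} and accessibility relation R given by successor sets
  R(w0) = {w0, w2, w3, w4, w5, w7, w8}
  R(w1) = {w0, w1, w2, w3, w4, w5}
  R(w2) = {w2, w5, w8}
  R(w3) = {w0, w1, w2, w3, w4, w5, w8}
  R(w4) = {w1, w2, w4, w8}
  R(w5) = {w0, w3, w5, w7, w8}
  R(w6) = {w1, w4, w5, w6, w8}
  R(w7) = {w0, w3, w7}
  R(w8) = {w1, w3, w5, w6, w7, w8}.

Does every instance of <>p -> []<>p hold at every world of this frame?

No

By correspondence theory, 5 is valid on a frame iff R is Euclidean.
Euclidean: no — w0 R w2 and w0 R w3, but not w2 R w3.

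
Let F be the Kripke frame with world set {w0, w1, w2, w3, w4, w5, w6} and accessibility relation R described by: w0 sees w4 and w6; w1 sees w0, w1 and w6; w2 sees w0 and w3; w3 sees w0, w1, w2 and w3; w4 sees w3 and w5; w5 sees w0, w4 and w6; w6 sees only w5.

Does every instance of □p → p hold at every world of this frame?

No

The schema T characterises exactly the reflexive frames.
Reflexive: no — w0 is not related to itself.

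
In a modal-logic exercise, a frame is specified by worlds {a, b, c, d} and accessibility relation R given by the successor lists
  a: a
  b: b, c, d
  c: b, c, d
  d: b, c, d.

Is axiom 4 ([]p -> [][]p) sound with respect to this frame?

Axiom 4 corresponds to the accessibility relation being transitive.
Transitive: yes — every two-step R-path is closed by a direct edge.

Yes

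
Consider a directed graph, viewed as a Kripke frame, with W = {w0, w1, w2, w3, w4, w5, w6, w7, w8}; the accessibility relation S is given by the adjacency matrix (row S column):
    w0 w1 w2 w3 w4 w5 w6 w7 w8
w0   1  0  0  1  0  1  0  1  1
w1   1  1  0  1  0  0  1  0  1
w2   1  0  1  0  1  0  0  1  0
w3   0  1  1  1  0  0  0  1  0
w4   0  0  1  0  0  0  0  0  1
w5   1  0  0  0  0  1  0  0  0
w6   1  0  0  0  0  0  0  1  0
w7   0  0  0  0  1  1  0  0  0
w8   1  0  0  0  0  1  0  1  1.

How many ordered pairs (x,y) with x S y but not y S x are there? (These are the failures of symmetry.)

16

Enumerating: (w0,w3), (w0,w7), (w1,w0), (w1,w6), (w1,w8), (w2,w0), (w2,w7), (w3,w2), (w3,w7), (w4,w8), (w6,w0), (w6,w7), (w7,w4), (w7,w5), (w8,w5), (w8,w7).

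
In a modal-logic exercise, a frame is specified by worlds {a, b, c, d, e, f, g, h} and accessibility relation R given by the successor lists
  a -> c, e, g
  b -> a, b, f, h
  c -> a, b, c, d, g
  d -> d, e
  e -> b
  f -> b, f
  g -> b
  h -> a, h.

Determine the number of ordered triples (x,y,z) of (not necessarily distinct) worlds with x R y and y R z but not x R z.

24

Enumerating: (a,c,a), (a,c,b), (a,c,d), (a,e,b), (a,g,b), (b,a,c), (b,a,e), (b,a,g), (c,a,e), (c,b,f), (c,b,h), (c,d,e), … and 12 more.
Total: 24.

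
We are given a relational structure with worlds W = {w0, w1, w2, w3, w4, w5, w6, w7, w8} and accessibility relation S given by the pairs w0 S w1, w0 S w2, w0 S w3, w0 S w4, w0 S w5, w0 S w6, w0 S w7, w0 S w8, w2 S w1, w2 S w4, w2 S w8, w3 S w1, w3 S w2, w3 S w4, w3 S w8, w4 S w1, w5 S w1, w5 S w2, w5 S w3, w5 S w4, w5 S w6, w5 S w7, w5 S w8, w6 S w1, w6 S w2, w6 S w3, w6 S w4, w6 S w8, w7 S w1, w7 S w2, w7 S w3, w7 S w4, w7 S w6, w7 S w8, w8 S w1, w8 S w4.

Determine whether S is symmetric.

Symmetric: no — w0 S w1 but not w1 S w0.

No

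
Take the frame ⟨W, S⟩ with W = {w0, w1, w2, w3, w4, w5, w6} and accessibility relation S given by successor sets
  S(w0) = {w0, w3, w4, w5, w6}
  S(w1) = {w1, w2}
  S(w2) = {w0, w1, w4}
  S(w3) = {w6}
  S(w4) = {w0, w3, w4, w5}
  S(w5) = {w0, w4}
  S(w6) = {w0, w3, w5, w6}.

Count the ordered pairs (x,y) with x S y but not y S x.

Enumerating: (w0,w3), (w2,w0), (w2,w4), (w4,w3), (w6,w5).

5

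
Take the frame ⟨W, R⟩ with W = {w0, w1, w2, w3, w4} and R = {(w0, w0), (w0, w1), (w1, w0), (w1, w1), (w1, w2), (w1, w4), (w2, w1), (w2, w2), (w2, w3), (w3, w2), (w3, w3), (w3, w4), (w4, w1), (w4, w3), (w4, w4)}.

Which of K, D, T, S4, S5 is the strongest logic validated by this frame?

T

Serial (axiom D): yes — every world has a successor (e.g. w0 R w0).
Reflexive (axiom T): yes — every world is R-related to itself.
Transitive (axiom 4): no — w0 R w1 and w1 R w2, but not w0 R w2.
Euclidean (axiom 5): no — w1 R w0 and w1 R w2, but not w0 R w2.
So F validates K, D, T; S4 would additionally require R to be transitive. The strongest is T.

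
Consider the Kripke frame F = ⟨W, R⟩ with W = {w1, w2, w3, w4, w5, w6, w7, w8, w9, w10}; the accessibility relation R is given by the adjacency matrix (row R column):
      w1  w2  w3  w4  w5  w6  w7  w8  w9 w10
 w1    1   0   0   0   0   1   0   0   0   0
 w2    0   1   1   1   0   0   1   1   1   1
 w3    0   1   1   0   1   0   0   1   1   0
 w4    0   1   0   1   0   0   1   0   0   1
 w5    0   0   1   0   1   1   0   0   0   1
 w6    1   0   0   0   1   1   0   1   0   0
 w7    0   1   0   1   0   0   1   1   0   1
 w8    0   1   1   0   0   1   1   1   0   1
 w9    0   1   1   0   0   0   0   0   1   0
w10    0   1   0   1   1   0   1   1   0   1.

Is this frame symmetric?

Yes

Symmetric: yes — every pair in R has its reverse in R.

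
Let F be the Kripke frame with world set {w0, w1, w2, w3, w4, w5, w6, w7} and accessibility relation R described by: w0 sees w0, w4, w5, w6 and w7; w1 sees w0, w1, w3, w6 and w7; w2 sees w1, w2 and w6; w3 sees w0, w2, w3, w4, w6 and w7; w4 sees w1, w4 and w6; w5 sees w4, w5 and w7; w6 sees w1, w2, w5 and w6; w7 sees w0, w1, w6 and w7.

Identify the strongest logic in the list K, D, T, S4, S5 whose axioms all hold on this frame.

Serial (axiom D): yes — every world has a successor (e.g. w0 R w0).
Reflexive (axiom T): yes — every world is R-related to itself.
Transitive (axiom 4): no — w0 R w4 and w4 R w1, but not w0 R w1.
Euclidean (axiom 5): no — w0 R w4 and w0 R w5, but not w4 R w5.
So F validates K, D, T; S4 would additionally require R to be transitive. The strongest is T.

T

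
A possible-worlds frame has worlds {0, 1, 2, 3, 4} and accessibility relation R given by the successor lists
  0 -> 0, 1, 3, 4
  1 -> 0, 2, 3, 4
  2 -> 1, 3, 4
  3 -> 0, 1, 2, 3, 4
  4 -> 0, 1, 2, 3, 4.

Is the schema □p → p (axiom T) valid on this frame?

No

The schema T characterises exactly the reflexive frames.
Reflexive: no — 1 is not related to itself.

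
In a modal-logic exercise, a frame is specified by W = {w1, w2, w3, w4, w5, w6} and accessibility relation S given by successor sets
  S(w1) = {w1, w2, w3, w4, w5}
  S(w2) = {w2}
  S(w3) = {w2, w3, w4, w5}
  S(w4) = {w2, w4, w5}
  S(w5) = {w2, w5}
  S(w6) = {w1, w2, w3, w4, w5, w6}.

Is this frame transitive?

Transitive: yes — every two-step S-path is closed by a direct edge.

Yes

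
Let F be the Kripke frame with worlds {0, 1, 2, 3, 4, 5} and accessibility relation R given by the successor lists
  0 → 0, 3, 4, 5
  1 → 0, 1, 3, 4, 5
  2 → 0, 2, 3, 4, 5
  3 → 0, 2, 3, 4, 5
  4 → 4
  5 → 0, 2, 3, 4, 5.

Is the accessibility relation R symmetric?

Symmetric: no — 0 R 4 but not 4 R 0.

No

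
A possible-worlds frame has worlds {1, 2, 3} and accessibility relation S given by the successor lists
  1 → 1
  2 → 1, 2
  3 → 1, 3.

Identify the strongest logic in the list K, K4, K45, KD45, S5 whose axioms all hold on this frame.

Transitive (axiom 4): yes — every two-step S-path is closed by a direct edge.
Euclidean (axiom 5): no — 2 S 1 and 2 S 2, but not 1 S 2.
Serial (axiom D): yes — every world has a successor (e.g. 1 S 1).
Reflexive (axiom T): yes — every world is S-related to itself.
So F validates K, K4; K45 would additionally require S to be Euclidean. The strongest is K4.

K4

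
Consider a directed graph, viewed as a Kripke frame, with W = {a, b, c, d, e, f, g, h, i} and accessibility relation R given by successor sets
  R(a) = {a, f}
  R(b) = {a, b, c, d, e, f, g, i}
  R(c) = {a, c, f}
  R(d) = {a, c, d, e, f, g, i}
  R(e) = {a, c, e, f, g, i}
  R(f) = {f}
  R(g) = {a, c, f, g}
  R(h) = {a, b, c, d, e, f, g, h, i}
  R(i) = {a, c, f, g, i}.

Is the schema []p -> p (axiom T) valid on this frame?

Yes

The schema T characterises exactly the reflexive frames.
Reflexive: yes — every world is R-related to itself.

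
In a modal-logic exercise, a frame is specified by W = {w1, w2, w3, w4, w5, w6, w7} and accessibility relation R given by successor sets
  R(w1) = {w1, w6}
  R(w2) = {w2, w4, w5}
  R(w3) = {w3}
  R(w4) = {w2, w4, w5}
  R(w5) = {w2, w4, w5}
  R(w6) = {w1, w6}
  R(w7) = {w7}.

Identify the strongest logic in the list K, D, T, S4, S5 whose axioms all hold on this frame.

Serial (axiom D): yes — every world has a successor (e.g. w1 R w1).
Reflexive (axiom T): yes — every world is R-related to itself.
Transitive (axiom 4): yes — every two-step R-path is closed by a direct edge.
Euclidean (axiom 5): yes — any two successors of a common world are R-related.
So F validates K, D, T, S4, S5. The strongest is S5.

S5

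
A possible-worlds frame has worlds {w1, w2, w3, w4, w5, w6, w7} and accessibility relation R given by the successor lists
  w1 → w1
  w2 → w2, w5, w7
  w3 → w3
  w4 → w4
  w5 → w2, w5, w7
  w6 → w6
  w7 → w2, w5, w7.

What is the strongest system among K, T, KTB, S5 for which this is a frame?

S5

Reflexive (axiom T): yes — every world is R-related to itself.
Symmetric (axiom B): yes — every pair in R has its reverse in R.
Euclidean (axiom 5): yes — any two successors of a common world are R-related.
So F validates K, T, KTB, S5. The strongest is S5.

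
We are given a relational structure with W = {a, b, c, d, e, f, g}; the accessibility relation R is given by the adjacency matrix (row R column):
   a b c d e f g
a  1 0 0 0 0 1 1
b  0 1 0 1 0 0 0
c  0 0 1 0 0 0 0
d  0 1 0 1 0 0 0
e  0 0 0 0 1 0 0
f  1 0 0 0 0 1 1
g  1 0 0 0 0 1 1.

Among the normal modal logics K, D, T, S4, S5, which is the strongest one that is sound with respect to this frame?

Serial (axiom D): yes — every world has a successor (e.g. a R a).
Reflexive (axiom T): yes — every world is R-related to itself.
Transitive (axiom 4): yes — every two-step R-path is closed by a direct edge.
Euclidean (axiom 5): yes — any two successors of a common world are R-related.
So F validates K, D, T, S4, S5. The strongest is S5.

S5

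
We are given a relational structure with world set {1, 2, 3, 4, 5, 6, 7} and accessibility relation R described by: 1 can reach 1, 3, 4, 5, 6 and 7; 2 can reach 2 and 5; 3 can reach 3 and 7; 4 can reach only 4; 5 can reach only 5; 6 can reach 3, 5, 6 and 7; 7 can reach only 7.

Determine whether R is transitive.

Transitive: yes — every two-step R-path is closed by a direct edge.

Yes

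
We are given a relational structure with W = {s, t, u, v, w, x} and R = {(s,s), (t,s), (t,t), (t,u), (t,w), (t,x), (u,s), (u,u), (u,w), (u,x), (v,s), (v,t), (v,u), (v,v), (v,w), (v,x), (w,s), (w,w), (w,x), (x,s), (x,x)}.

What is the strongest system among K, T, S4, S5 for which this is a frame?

Reflexive (axiom T): yes — every world is R-related to itself.
Transitive (axiom 4): yes — every two-step R-path is closed by a direct edge.
Euclidean (axiom 5): no — t R s and t R u, but not s R u.
So F validates K, T, S4; S5 would additionally require R to be Euclidean. The strongest is S4.

S4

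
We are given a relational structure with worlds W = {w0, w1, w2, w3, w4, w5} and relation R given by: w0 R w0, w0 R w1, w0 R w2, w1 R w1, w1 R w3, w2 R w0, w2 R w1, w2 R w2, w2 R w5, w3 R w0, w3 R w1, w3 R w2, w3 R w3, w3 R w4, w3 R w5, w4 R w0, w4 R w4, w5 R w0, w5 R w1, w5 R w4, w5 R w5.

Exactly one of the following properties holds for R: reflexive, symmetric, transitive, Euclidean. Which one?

reflexive

Reflexive: yes — every world is R-related to itself.
Symmetric: no — w0 R w1 but not w1 R w0.
Transitive: no — w0 R w1 and w1 R w3, but not w0 R w3.
Euclidean: no — w0 R w1 and w0 R w2, but not w1 R w2.
Only reflexive holds.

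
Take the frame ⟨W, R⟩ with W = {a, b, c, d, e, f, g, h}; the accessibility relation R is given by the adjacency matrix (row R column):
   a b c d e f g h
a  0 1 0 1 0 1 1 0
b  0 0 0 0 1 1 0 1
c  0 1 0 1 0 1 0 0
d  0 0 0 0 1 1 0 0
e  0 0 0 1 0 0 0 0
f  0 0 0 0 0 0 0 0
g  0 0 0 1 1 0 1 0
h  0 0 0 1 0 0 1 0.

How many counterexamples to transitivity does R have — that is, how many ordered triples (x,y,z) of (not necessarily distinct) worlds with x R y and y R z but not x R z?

Enumerating: (a,b,e), (a,b,h), (a,d,e), (a,g,e), (b,e,d), (b,h,d), (b,h,g), (c,b,e), (c,b,h), (c,d,e), (d,e,d), (e,d,e), (e,d,f), (g,d,f), (h,d,e), (h,d,f), (h,g,e).

17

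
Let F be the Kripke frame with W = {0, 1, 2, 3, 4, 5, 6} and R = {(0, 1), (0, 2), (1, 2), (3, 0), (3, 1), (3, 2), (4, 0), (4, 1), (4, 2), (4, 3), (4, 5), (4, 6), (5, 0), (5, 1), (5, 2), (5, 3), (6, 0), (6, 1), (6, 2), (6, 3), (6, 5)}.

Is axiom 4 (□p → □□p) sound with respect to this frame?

Yes

The schema 4 characterises exactly the transitive frames.
Transitive: yes — every two-step R-path is closed by a direct edge.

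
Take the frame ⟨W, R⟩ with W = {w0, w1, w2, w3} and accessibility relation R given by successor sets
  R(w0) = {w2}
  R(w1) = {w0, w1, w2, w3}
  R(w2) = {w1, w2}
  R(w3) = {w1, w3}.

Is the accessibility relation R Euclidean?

No

Euclidean: no — w1 R w0 and w1 R w3, but not w0 R w3.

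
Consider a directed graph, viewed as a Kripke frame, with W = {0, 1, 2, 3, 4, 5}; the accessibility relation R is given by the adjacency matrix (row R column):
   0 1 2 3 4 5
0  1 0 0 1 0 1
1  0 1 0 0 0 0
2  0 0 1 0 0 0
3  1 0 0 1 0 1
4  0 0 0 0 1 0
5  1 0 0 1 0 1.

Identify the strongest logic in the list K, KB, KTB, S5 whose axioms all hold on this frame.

Symmetric (axiom B): yes — every pair in R has its reverse in R.
Reflexive (axiom T): yes — every world is R-related to itself.
Euclidean (axiom 5): yes — any two successors of a common world are R-related.
So F validates K, KB, KTB, S5. The strongest is S5.

S5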